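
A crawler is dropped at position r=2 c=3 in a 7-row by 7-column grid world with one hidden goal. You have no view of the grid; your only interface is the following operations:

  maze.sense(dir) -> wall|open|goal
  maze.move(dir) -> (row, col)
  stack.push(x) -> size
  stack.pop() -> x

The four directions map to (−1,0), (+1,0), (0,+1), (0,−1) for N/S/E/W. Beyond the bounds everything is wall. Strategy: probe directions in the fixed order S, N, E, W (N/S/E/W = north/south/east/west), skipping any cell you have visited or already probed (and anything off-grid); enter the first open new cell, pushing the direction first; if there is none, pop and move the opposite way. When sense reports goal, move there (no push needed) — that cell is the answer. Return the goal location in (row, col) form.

·→ maze.sense(dir=south)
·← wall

·→ maze.sense(dir=north)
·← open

·→ stack.push(x=north)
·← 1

·→ maze.move(dir=north)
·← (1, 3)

·→ maze.sense(dir=north)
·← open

·→ stack.push(x=north)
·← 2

·→ maze.move(dir=north)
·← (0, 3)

·→ maze.sense(dir=east)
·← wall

·→ maze.sense(dir=west)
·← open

·→ stack.push(x=west)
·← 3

·→ maze.move(dir=west)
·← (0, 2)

·→ maze.sense(dir=south)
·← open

·→ stack.push(x=south)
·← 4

·→ maze.move(dir=south)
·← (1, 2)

·→ maze.sense(dir=south)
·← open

·→ stack.push(x=south)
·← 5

·→ maze.move(dir=south)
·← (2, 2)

·→ maze.sense(dir=south)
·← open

·→ stack.push(x=south)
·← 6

·→ maze.move(dir=south)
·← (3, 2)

·→ maze.sense(dir=south)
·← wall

·→ maze.sense(dir=west)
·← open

·→ stack.push(x=west)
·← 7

·→ maze.move(dir=west)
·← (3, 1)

·→ maze.sense(dir=south)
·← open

·→ stack.push(x=south)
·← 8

·→ maze.move(dir=south)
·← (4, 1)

·→ maze.sense(dir=south)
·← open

·→ stack.push(x=south)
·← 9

·→ maze.move(dir=south)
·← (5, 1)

·→ maze.sense(dir=south)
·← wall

·→ maze.sense(dir=east)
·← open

·→ stack.push(x=east)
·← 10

·→ maze.move(dir=east)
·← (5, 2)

·→ maze.sense(dir=south)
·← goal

·→ maze.move(dir=south)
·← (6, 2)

Answer: (6, 2)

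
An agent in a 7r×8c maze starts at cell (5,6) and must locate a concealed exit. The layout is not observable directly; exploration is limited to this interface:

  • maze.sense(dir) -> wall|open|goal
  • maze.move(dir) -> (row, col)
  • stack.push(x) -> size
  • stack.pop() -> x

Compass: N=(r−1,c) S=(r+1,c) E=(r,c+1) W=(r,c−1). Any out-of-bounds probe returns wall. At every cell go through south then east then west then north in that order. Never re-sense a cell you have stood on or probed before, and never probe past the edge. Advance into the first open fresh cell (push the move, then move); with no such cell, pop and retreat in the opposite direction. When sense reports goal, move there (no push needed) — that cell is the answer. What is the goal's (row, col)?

·→ maze.sense(south)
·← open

·→ stack.push(south)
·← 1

·→ maze.move(south)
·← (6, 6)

·→ maze.sense(east)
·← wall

·→ maze.sense(west)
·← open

·→ stack.push(west)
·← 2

·→ maze.move(west)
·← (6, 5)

·→ maze.sense(west)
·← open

·→ stack.push(west)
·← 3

·→ maze.move(west)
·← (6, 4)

·→ maze.sense(west)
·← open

·→ stack.push(west)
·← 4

·→ maze.move(west)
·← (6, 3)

·→ maze.sense(west)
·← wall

·→ maze.sense(north)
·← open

·→ stack.push(north)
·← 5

·→ maze.move(north)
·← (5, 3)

·→ maze.sense(east)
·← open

·→ stack.push(east)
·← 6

·→ maze.move(east)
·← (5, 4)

·→ maze.sense(east)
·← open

·→ stack.push(east)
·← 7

·→ maze.move(east)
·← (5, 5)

·→ maze.sense(north)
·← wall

·→ stack.pop()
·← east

·→ maze.move(west)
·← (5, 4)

·→ maze.sense(north)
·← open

·→ stack.push(north)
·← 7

·→ maze.move(north)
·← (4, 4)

·→ maze.sense(west)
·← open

·→ stack.push(west)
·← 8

·→ maze.move(west)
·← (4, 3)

·→ maze.sense(west)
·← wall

·→ maze.sense(north)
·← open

·→ stack.push(north)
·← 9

·→ maze.move(north)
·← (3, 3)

·→ maze.sense(east)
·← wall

·→ maze.sense(west)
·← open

·→ stack.push(west)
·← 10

·→ maze.move(west)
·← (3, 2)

·→ maze.sense(west)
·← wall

·→ maze.sense(north)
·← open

·→ stack.push(north)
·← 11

·→ maze.move(north)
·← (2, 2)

·→ maze.sense(east)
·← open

·→ stack.push(east)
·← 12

·→ maze.move(east)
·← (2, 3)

·→ maze.sense(east)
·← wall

·→ maze.sense(north)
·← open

·→ stack.push(north)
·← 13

·→ maze.move(north)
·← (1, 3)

·→ maze.sense(east)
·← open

·→ stack.push(east)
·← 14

·→ maze.move(east)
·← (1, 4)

·→ maze.sense(east)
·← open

·→ stack.push(east)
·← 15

·→ maze.move(east)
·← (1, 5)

·→ maze.sense(south)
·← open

·→ stack.push(south)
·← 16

·→ maze.move(south)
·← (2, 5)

·→ maze.sense(south)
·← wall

·→ maze.sense(east)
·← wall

·→ stack.pop()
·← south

·→ maze.move(north)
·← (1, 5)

·→ maze.sense(east)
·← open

·→ stack.push(east)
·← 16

·→ maze.move(east)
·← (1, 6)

·→ maze.sense(east)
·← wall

·→ maze.sense(north)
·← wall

·→ stack.pop()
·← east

·→ maze.move(west)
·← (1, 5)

·→ maze.sense(north)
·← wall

·→ stack.pop()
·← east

·→ maze.move(west)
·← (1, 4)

·→ maze.sense(north)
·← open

·→ stack.push(north)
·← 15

·→ maze.move(north)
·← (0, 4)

·→ maze.sense(west)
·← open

·→ stack.push(west)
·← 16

·→ maze.move(west)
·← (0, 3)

·→ maze.sense(west)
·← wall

·→ stack.pop()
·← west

·→ maze.move(east)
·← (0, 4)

·→ stack.pop()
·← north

·→ maze.move(south)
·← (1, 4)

·→ stack.pop()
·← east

·→ maze.move(west)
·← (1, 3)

·→ maze.sense(west)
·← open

·→ stack.push(west)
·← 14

·→ maze.move(west)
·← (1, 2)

·→ maze.sense(west)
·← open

·→ stack.push(west)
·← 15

·→ maze.move(west)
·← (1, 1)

·→ maze.sense(south)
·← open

·→ stack.push(south)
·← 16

·→ maze.move(south)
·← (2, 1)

·→ maze.sense(west)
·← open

·→ stack.push(west)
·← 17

·→ maze.move(west)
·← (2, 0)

·→ maze.sense(south)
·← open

·→ stack.push(south)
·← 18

·→ maze.move(south)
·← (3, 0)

·→ maze.sense(south)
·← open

·→ stack.push(south)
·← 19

·→ maze.move(south)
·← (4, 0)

·→ maze.sense(south)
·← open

·→ stack.push(south)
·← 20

·→ maze.move(south)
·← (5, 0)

·→ maze.sense(south)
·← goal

·→ maze.move(south)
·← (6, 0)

Answer: (6, 0)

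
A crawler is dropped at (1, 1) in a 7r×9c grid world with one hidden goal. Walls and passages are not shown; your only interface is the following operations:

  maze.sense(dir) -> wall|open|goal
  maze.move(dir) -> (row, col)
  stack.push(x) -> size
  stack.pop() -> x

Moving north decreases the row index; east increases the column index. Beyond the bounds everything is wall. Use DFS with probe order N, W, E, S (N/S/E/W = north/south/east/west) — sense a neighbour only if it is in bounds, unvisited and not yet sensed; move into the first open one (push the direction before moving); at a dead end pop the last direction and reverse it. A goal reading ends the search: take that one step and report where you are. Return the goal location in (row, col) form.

Using maze.sense passing dir='north', and observe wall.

Next I call maze.sense passing dir='west', : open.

I use stack.push passing x='west', : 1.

Then maze.move passing dir='west', — result: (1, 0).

I invoke maze.sense passing dir='north', : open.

Using stack.push passing x='north', and get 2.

Then maze.move passing dir='north', which returns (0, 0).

Invoking stack.pop, — result: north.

I call maze.move passing dir='south', yielding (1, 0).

Then maze.sense passing dir='south', → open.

Using stack.push passing x='south', and see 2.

Invoking maze.move passing dir='south', yielding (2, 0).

I call maze.sense passing dir='east', and get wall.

Invoking maze.sense passing dir='south', which returns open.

Now I run stack.push passing x='south', which returns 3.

Calling maze.move passing dir='south', which returns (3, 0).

Invoking maze.sense passing dir='east', yielding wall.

Next I call maze.sense passing dir='south', and get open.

I call stack.push passing x='south', : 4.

I run maze.move passing dir='south', and get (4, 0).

Using maze.sense passing dir='east', : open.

I invoke stack.push passing x='east', giving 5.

Then maze.move passing dir='east', → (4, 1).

Calling maze.sense passing dir='east', and observe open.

I run stack.push passing x='east', → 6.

I try maze.move passing dir='east', yielding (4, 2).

Invoking maze.sense passing dir='north', and get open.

I try stack.push passing x='north', which returns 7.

Invoking maze.move passing dir='north', — result: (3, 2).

I use maze.sense passing dir='north', yielding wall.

Now I run maze.sense passing dir='east', and observe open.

I invoke stack.push passing x='east', — result: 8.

Invoking maze.move passing dir='east', which returns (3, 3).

I try maze.sense passing dir='north', : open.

Now I run stack.push passing x='north', which returns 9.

I use maze.move passing dir='north', → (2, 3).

Invoking maze.sense passing dir='north', → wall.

I call maze.sense passing dir='east', — result: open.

Calling stack.push passing x='east', : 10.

Next I call maze.move passing dir='east', and observe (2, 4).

I use maze.sense passing dir='north', yielding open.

I try stack.push passing x='north', and get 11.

Now I run maze.move passing dir='north', yielding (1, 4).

I use maze.sense passing dir='north', → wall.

Now I run maze.sense passing dir='east', which returns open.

I run stack.push passing x='east', which returns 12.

I invoke maze.move passing dir='east', and get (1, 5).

Next I call maze.sense passing dir='north', yielding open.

Next I call stack.push passing x='north', yielding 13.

Invoking maze.move passing dir='north', giving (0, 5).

Invoking maze.sense passing dir='east', and observe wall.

Then stack.pop, and see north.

Using maze.move passing dir='south', and get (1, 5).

I invoke maze.sense passing dir='east', : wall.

I invoke maze.sense passing dir='south', : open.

Calling stack.push passing x='south', : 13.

Using maze.move passing dir='south', giving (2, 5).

I use maze.sense passing dir='east', which returns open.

Then stack.push passing x='east', which returns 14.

Invoking maze.move passing dir='east', yielding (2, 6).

Now I run maze.sense passing dir='east', and observe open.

I call stack.push passing x='east', and see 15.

I call maze.move passing dir='east', and get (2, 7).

Using maze.sense passing dir='north', and get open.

Invoking stack.push passing x='north', giving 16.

Invoking maze.move passing dir='north', and see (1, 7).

Now I run maze.sense passing dir='north', and observe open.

I invoke stack.push passing x='north', which returns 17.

Then maze.move passing dir='north', : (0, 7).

I call maze.sense passing dir='east', → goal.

Then maze.move passing dir='east', which returns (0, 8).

Answer: (0, 8)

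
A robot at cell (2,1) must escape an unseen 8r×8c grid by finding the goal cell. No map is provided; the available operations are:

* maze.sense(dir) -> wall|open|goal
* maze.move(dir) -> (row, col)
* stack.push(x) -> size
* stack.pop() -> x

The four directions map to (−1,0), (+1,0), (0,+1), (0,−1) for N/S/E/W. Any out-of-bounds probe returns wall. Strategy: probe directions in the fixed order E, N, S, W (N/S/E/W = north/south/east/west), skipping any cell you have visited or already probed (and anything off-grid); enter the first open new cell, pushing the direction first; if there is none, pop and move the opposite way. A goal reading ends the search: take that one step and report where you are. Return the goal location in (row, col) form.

Do: maze.sense[dir=east]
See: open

Do: stack.push[x=east]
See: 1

Do: maze.move[dir=east]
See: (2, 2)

Do: maze.sense[dir=east]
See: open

Do: stack.push[x=east]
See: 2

Do: maze.move[dir=east]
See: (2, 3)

Do: maze.sense[dir=east]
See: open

Do: stack.push[x=east]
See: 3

Do: maze.move[dir=east]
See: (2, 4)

Do: maze.sense[dir=east]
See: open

Do: stack.push[x=east]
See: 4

Do: maze.move[dir=east]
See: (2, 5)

Do: maze.sense[dir=east]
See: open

Do: stack.push[x=east]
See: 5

Do: maze.move[dir=east]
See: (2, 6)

Do: maze.sense[dir=east]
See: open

Do: stack.push[x=east]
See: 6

Do: maze.move[dir=east]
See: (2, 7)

Do: maze.sense[dir=north]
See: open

Do: stack.push[x=north]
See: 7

Do: maze.move[dir=north]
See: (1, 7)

Do: maze.sense[dir=north]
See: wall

Do: maze.sense[dir=west]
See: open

Do: stack.push[x=west]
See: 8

Do: maze.move[dir=west]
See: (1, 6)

Do: maze.sense[dir=north]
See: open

Do: stack.push[x=north]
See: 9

Do: maze.move[dir=north]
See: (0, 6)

Do: maze.sense[dir=west]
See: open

Do: stack.push[x=west]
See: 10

Do: maze.move[dir=west]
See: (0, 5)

Do: maze.sense[dir=south]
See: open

Do: stack.push[x=south]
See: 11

Do: maze.move[dir=south]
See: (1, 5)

Do: maze.sense[dir=west]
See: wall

Do: stack.pop[]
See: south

Do: maze.move[dir=north]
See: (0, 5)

Do: maze.sense[dir=west]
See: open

Do: stack.push[x=west]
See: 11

Do: maze.move[dir=west]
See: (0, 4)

Do: maze.sense[dir=west]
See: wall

Do: stack.pop[]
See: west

Do: maze.move[dir=east]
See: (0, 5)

Do: stack.pop[]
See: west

Do: maze.move[dir=east]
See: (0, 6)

Do: stack.pop[]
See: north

Do: maze.move[dir=south]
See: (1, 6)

Do: stack.pop[]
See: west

Do: maze.move[dir=east]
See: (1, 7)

Do: stack.pop[]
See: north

Do: maze.move[dir=south]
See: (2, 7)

Do: maze.sense[dir=south]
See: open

Do: stack.push[x=south]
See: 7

Do: maze.move[dir=south]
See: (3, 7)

Do: maze.sense[dir=south]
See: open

Do: stack.push[x=south]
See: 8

Do: maze.move[dir=south]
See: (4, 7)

Do: maze.sense[dir=south]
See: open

Do: stack.push[x=south]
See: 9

Do: maze.move[dir=south]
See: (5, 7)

Do: maze.sense[dir=south]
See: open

Do: stack.push[x=south]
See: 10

Do: maze.move[dir=south]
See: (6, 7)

Do: maze.sense[dir=south]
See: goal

Do: maze.move[dir=south]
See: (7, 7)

Answer: (7, 7)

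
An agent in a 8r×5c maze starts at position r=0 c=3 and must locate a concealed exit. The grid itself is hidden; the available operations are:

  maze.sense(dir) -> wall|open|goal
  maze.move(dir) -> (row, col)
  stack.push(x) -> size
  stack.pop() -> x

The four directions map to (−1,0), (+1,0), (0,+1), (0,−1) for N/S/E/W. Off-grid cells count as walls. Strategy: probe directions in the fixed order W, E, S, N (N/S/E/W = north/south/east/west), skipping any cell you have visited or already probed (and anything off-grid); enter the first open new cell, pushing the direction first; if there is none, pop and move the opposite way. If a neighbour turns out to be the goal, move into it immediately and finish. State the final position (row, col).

>> sense(dir='west')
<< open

>> push(x='west')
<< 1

>> move(dir='west')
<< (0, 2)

>> sense(dir='west')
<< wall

>> sense(dir='south')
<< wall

>> pop()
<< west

>> move(dir='east')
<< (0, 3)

>> sense(dir='east')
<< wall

>> sense(dir='south')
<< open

>> push(x='south')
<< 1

>> move(dir='south')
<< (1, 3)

>> sense(dir='east')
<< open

>> push(x='east')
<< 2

>> move(dir='east')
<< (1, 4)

>> sense(dir='south')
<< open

>> push(x='south')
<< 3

>> move(dir='south')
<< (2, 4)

>> sense(dir='west')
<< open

>> push(x='west')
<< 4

>> move(dir='west')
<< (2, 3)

>> sense(dir='west')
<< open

>> push(x='west')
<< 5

>> move(dir='west')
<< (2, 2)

>> sense(dir='west')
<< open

>> push(x='west')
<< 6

>> move(dir='west')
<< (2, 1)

>> sense(dir='west')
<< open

>> push(x='west')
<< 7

>> move(dir='west')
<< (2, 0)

>> sense(dir='south')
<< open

>> push(x='south')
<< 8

>> move(dir='south')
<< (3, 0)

>> sense(dir='east')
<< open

>> push(x='east')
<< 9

>> move(dir='east')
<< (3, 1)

>> sense(dir='east')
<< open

>> push(x='east')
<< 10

>> move(dir='east')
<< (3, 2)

>> sense(dir='east')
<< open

>> push(x='east')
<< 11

>> move(dir='east')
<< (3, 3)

>> sense(dir='east')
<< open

>> push(x='east')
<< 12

>> move(dir='east')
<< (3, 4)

>> sense(dir='south')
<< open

>> push(x='south')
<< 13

>> move(dir='south')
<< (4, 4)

>> sense(dir='west')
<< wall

>> sense(dir='south')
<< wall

>> pop()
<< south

>> move(dir='north')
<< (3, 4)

>> pop()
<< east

>> move(dir='west')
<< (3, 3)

>> pop()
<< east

>> move(dir='west')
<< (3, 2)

>> sense(dir='south')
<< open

>> push(x='south')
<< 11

>> move(dir='south')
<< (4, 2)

>> sense(dir='west')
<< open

>> push(x='west')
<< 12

>> move(dir='west')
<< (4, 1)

>> sense(dir='west')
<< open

>> push(x='west')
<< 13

>> move(dir='west')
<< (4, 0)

>> sense(dir='south')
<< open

>> push(x='south')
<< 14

>> move(dir='south')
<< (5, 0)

>> sense(dir='east')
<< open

>> push(x='east')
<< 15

>> move(dir='east')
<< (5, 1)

>> sense(dir='east')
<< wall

>> sense(dir='south')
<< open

>> push(x='south')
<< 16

>> move(dir='south')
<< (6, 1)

>> sense(dir='west')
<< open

>> push(x='west')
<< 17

>> move(dir='west')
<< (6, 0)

>> sense(dir='south')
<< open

>> push(x='south')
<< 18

>> move(dir='south')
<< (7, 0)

>> sense(dir='east')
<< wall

>> pop()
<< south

>> move(dir='north')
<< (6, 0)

>> pop()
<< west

>> move(dir='east')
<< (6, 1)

>> sense(dir='east')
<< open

>> push(x='east')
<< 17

>> move(dir='east')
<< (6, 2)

>> sense(dir='east')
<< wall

>> sense(dir='south')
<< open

>> push(x='south')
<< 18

>> move(dir='south')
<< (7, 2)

>> sense(dir='east')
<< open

>> push(x='east')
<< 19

>> move(dir='east')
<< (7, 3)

>> sense(dir='east')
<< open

>> push(x='east')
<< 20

>> move(dir='east')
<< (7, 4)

>> sense(dir='north')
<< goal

>> move(dir='north')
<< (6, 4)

Answer: (6, 4)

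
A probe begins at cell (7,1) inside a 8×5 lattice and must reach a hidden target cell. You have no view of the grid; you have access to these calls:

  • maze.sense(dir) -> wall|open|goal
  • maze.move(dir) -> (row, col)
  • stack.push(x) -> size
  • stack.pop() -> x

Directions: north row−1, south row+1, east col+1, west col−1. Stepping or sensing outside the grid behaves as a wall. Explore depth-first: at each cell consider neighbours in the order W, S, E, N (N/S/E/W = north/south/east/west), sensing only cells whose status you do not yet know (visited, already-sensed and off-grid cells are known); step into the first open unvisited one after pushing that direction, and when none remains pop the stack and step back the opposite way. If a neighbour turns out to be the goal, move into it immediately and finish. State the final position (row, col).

CALL maze.sense[dir→west]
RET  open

CALL stack.push[x→west]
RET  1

CALL maze.move[dir→west]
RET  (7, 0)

CALL maze.sense[dir→north]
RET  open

CALL stack.push[x→north]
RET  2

CALL maze.move[dir→north]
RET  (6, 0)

CALL maze.sense[dir→east]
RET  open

CALL stack.push[x→east]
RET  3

CALL maze.move[dir→east]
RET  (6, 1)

CALL maze.sense[dir→east]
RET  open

CALL stack.push[x→east]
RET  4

CALL maze.move[dir→east]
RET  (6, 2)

CALL maze.sense[dir→south]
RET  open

CALL stack.push[x→south]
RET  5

CALL maze.move[dir→south]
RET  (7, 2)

CALL maze.sense[dir→east]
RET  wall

CALL stack.pop[]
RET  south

CALL maze.move[dir→north]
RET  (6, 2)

CALL maze.sense[dir→east]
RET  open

CALL stack.push[x→east]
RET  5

CALL maze.move[dir→east]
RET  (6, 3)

CALL maze.sense[dir→east]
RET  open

CALL stack.push[x→east]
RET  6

CALL maze.move[dir→east]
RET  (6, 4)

CALL maze.sense[dir→south]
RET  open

CALL stack.push[x→south]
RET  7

CALL maze.move[dir→south]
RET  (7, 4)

CALL stack.pop[]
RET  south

CALL maze.move[dir→north]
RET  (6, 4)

CALL maze.sense[dir→north]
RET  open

CALL stack.push[x→north]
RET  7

CALL maze.move[dir→north]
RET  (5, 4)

CALL maze.sense[dir→west]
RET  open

CALL stack.push[x→west]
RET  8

CALL maze.move[dir→west]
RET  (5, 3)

CALL maze.sense[dir→west]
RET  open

CALL stack.push[x→west]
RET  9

CALL maze.move[dir→west]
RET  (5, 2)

CALL maze.sense[dir→west]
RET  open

CALL stack.push[x→west]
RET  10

CALL maze.move[dir→west]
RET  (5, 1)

CALL maze.sense[dir→west]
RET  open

CALL stack.push[x→west]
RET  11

CALL maze.move[dir→west]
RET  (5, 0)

CALL maze.sense[dir→north]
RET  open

CALL stack.push[x→north]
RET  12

CALL maze.move[dir→north]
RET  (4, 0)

CALL maze.sense[dir→east]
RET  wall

CALL maze.sense[dir→north]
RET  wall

CALL stack.pop[]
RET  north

CALL maze.move[dir→south]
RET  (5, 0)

CALL stack.pop[]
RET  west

CALL maze.move[dir→east]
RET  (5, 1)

CALL stack.pop[]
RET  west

CALL maze.move[dir→east]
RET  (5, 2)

CALL maze.sense[dir→north]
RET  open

CALL stack.push[x→north]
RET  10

CALL maze.move[dir→north]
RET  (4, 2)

CALL maze.sense[dir→east]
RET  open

CALL stack.push[x→east]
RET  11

CALL maze.move[dir→east]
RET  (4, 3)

CALL maze.sense[dir→east]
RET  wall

CALL maze.sense[dir→north]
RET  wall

CALL stack.pop[]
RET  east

CALL maze.move[dir→west]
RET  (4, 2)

CALL maze.sense[dir→north]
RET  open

CALL stack.push[x→north]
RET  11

CALL maze.move[dir→north]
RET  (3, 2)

CALL maze.sense[dir→west]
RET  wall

CALL maze.sense[dir→north]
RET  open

CALL stack.push[x→north]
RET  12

CALL maze.move[dir→north]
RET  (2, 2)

CALL maze.sense[dir→west]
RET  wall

CALL maze.sense[dir→east]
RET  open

CALL stack.push[x→east]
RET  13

CALL maze.move[dir→east]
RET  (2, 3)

CALL maze.sense[dir→east]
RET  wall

CALL maze.sense[dir→north]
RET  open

CALL stack.push[x→north]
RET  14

CALL maze.move[dir→north]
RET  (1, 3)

CALL maze.sense[dir→west]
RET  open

CALL stack.push[x→west]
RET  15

CALL maze.move[dir→west]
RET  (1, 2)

CALL maze.sense[dir→west]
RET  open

CALL stack.push[x→west]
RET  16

CALL maze.move[dir→west]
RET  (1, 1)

CALL maze.sense[dir→west]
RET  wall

CALL maze.sense[dir→north]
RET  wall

CALL stack.pop[]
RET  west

CALL maze.move[dir→east]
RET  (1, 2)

CALL maze.sense[dir→north]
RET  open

CALL stack.push[x→north]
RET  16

CALL maze.move[dir→north]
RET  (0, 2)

CALL maze.sense[dir→east]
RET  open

CALL stack.push[x→east]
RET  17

CALL maze.move[dir→east]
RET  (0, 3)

CALL maze.sense[dir→east]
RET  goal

CALL maze.move[dir→east]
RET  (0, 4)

Answer: (0, 4)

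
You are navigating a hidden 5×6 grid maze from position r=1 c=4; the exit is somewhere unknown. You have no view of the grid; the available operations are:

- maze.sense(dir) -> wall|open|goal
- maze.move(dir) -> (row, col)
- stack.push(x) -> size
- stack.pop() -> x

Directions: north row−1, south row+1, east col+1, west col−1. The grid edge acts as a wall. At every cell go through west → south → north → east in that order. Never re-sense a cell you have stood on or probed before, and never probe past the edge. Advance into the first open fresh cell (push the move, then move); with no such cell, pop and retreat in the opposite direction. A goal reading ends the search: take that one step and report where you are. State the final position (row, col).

! 1. sense(dir='west') -> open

! 2. push(x='west') -> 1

! 3. move(dir='west') -> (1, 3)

! 4. sense(dir='west') -> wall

! 5. sense(dir='south') -> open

! 6. push(x='south') -> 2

! 7. move(dir='south') -> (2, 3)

! 8. sense(dir='west') -> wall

! 9. sense(dir='south') -> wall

! 10. sense(dir='east') -> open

! 11. push(x='east') -> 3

! 12. move(dir='east') -> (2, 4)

! 13. sense(dir='south') -> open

! 14. push(x='south') -> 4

! 15. move(dir='south') -> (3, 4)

! 16. sense(dir='south') -> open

! 17. push(x='south') -> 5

! 18. move(dir='south') -> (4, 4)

! 19. sense(dir='west') -> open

! 20. push(x='west') -> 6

! 21. move(dir='west') -> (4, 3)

! 22. sense(dir='west') -> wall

! 23. pop() -> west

! 24. move(dir='east') -> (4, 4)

! 25. sense(dir='east') -> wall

! 26. pop() -> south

! 27. move(dir='north') -> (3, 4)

! 28. sense(dir='east') -> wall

! 29. pop() -> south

! 30. move(dir='north') -> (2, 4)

! 31. sense(dir='east') -> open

! 32. push(x='east') -> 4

! 33. move(dir='east') -> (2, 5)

! 34. sense(dir='north') -> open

! 35. push(x='north') -> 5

! 36. move(dir='north') -> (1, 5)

! 37. sense(dir='north') -> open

! 38. push(x='north') -> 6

! 39. move(dir='north') -> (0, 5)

! 40. sense(dir='west') -> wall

! 41. pop() -> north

! 42. move(dir='south') -> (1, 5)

! 43. pop() -> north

! 44. move(dir='south') -> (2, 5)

! 45. pop() -> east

! 46. move(dir='west') -> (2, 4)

! 47. pop() -> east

! 48. move(dir='west') -> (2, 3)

! 49. pop() -> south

! 50. move(dir='north') -> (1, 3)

! 51. sense(dir='north') -> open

! 52. push(x='north') -> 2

! 53. move(dir='north') -> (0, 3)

! 54. sense(dir='west') -> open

! 55. push(x='west') -> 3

! 56. move(dir='west') -> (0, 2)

! 57. sense(dir='west') -> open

! 58. push(x='west') -> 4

! 59. move(dir='west') -> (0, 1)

! 60. sense(dir='west') -> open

! 61. push(x='west') -> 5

! 62. move(dir='west') -> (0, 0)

! 63. sense(dir='south') -> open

! 64. push(x='south') -> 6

! 65. move(dir='south') -> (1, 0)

! 66. sense(dir='south') -> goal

! 67. move(dir='south') -> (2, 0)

Answer: (2, 0)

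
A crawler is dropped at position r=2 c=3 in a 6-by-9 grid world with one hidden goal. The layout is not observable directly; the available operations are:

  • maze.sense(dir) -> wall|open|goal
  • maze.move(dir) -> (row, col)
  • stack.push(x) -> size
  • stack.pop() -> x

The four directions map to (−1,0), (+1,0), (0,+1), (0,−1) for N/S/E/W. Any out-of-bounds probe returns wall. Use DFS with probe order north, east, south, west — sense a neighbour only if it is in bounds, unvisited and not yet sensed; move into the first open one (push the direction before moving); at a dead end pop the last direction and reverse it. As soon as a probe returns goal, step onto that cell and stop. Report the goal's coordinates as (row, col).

-- maze.sense(dir→north) : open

-- stack.push(x→north) : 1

-- maze.move(dir→north) : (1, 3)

-- maze.sense(dir→north) : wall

-- maze.sense(dir→east) : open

-- stack.push(x→east) : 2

-- maze.move(dir→east) : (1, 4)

-- maze.sense(dir→north) : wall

-- maze.sense(dir→east) : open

-- stack.push(x→east) : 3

-- maze.move(dir→east) : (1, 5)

-- maze.sense(dir→north) : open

-- stack.push(x→north) : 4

-- maze.move(dir→north) : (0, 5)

-- maze.sense(dir→east) : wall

-- stack.pop() : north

-- maze.move(dir→south) : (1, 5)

-- maze.sense(dir→east) : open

-- stack.push(x→east) : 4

-- maze.move(dir→east) : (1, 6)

-- maze.sense(dir→east) : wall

-- maze.sense(dir→south) : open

-- stack.push(x→south) : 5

-- maze.move(dir→south) : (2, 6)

-- maze.sense(dir→east) : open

-- stack.push(x→east) : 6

-- maze.move(dir→east) : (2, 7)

-- maze.sense(dir→east) : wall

-- maze.sense(dir→south) : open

-- stack.push(x→south) : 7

-- maze.move(dir→south) : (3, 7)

-- maze.sense(dir→east) : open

-- stack.push(x→east) : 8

-- maze.move(dir→east) : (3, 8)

-- maze.sense(dir→south) : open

-- stack.push(x→south) : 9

-- maze.move(dir→south) : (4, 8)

-- maze.sense(dir→south) : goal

-- maze.move(dir→south) : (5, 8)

Answer: (5, 8)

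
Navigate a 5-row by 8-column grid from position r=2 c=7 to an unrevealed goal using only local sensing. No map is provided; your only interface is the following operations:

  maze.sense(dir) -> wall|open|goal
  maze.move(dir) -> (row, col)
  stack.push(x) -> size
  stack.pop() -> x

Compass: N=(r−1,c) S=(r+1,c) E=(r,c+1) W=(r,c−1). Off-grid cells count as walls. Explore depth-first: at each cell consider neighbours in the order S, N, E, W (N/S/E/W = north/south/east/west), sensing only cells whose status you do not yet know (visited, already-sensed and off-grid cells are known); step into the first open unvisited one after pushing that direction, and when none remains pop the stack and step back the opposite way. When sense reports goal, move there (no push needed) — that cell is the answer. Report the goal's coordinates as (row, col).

[in] sense dir: south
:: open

[in] push x: south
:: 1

[in] move dir: south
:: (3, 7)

[in] sense dir: south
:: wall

[in] sense dir: west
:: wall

[in] pop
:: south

[in] move dir: north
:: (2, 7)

[in] sense dir: north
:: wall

[in] sense dir: west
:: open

[in] push x: west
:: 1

[in] move dir: west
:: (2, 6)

[in] sense dir: north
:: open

[in] push x: north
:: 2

[in] move dir: north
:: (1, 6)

[in] sense dir: north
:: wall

[in] sense dir: west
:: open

[in] push x: west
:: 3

[in] move dir: west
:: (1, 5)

[in] sense dir: south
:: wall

[in] sense dir: north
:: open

[in] push x: north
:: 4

[in] move dir: north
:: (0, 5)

[in] sense dir: west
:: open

[in] push x: west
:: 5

[in] move dir: west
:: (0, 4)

[in] sense dir: south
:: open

[in] push x: south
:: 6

[in] move dir: south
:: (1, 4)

[in] sense dir: south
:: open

[in] push x: south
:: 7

[in] move dir: south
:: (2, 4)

[in] sense dir: south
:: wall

[in] sense dir: west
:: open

[in] push x: west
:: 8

[in] move dir: west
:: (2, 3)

[in] sense dir: south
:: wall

[in] sense dir: north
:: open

[in] push x: north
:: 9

[in] move dir: north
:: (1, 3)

[in] sense dir: north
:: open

[in] push x: north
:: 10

[in] move dir: north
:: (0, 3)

[in] sense dir: west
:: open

[in] push x: west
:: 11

[in] move dir: west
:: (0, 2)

[in] sense dir: south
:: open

[in] push x: south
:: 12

[in] move dir: south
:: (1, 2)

[in] sense dir: south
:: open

[in] push x: south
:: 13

[in] move dir: south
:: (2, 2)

[in] sense dir: south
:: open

[in] push x: south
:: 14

[in] move dir: south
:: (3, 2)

[in] sense dir: south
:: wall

[in] sense dir: west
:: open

[in] push x: west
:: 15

[in] move dir: west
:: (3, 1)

[in] sense dir: south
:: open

[in] push x: south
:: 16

[in] move dir: south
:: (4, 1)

[in] sense dir: west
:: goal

[in] move dir: west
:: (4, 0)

Answer: (4, 0)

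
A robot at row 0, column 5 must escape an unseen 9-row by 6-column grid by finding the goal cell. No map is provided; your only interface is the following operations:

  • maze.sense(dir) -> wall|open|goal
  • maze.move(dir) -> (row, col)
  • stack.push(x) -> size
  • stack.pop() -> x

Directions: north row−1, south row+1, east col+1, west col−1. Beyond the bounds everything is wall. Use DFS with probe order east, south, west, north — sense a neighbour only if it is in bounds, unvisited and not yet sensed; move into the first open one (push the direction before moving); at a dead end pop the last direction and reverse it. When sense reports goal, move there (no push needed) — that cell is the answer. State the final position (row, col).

~$ maze.sense dir='south'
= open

~$ stack.push x='south'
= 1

~$ maze.move dir='south'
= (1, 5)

~$ maze.sense dir='south'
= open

~$ stack.push x='south'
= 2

~$ maze.move dir='south'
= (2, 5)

~$ maze.sense dir='south'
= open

~$ stack.push x='south'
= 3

~$ maze.move dir='south'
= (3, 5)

~$ maze.sense dir='south'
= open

~$ stack.push x='south'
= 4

~$ maze.move dir='south'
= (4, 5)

~$ maze.sense dir='south'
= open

~$ stack.push x='south'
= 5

~$ maze.move dir='south'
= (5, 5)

~$ maze.sense dir='south'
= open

~$ stack.push x='south'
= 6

~$ maze.move dir='south'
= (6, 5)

~$ maze.sense dir='south'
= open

~$ stack.push x='south'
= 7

~$ maze.move dir='south'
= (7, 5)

~$ maze.sense dir='south'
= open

~$ stack.push x='south'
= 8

~$ maze.move dir='south'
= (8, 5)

~$ maze.sense dir='west'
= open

~$ stack.push x='west'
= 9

~$ maze.move dir='west'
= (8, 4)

~$ maze.sense dir='west'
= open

~$ stack.push x='west'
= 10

~$ maze.move dir='west'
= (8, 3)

~$ maze.sense dir='west'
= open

~$ stack.push x='west'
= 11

~$ maze.move dir='west'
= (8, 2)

~$ maze.sense dir='west'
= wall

~$ maze.sense dir='north'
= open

~$ stack.push x='north'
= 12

~$ maze.move dir='north'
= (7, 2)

~$ maze.sense dir='east'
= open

~$ stack.push x='east'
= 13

~$ maze.move dir='east'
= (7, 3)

~$ maze.sense dir='east'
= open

~$ stack.push x='east'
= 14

~$ maze.move dir='east'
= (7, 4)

~$ maze.sense dir='north'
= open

~$ stack.push x='north'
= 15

~$ maze.move dir='north'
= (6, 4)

~$ maze.sense dir='west'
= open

~$ stack.push x='west'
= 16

~$ maze.move dir='west'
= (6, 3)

~$ maze.sense dir='west'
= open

~$ stack.push x='west'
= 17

~$ maze.move dir='west'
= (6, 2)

~$ maze.sense dir='west'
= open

~$ stack.push x='west'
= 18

~$ maze.move dir='west'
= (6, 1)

~$ maze.sense dir='south'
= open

~$ stack.push x='south'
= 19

~$ maze.move dir='south'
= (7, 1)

~$ maze.sense dir='west'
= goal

~$ maze.move dir='west'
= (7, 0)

Answer: (7, 0)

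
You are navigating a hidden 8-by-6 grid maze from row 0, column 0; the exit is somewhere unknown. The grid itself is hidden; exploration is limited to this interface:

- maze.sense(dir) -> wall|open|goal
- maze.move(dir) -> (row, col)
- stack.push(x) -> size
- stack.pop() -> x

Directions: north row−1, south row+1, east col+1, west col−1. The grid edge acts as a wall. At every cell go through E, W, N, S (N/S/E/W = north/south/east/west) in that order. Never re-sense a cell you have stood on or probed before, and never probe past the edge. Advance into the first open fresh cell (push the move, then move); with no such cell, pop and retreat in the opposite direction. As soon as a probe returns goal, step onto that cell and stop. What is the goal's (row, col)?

-> maze.sense(dir: east)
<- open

-> stack.push(x: east)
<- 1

-> maze.move(dir: east)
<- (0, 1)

-> maze.sense(dir: east)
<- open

-> stack.push(x: east)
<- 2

-> maze.move(dir: east)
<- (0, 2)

-> maze.sense(dir: east)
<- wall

-> maze.sense(dir: south)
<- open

-> stack.push(x: south)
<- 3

-> maze.move(dir: south)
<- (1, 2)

-> maze.sense(dir: east)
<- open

-> stack.push(x: east)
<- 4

-> maze.move(dir: east)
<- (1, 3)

-> maze.sense(dir: east)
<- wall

-> maze.sense(dir: south)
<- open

-> stack.push(x: south)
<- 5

-> maze.move(dir: south)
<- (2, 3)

-> maze.sense(dir: east)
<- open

-> stack.push(x: east)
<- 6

-> maze.move(dir: east)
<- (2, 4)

-> maze.sense(dir: east)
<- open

-> stack.push(x: east)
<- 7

-> maze.move(dir: east)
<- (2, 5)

-> maze.sense(dir: north)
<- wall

-> maze.sense(dir: south)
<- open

-> stack.push(x: south)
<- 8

-> maze.move(dir: south)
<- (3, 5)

-> maze.sense(dir: west)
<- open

-> stack.push(x: west)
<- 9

-> maze.move(dir: west)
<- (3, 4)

-> maze.sense(dir: west)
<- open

-> stack.push(x: west)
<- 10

-> maze.move(dir: west)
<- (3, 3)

-> maze.sense(dir: west)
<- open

-> stack.push(x: west)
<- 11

-> maze.move(dir: west)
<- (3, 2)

-> maze.sense(dir: west)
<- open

-> stack.push(x: west)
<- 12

-> maze.move(dir: west)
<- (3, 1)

-> maze.sense(dir: west)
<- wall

-> maze.sense(dir: north)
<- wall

-> maze.sense(dir: south)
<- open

-> stack.push(x: south)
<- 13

-> maze.move(dir: south)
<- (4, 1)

-> maze.sense(dir: east)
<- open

-> stack.push(x: east)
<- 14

-> maze.move(dir: east)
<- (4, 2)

-> maze.sense(dir: east)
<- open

-> stack.push(x: east)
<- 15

-> maze.move(dir: east)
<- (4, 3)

-> maze.sense(dir: east)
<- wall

-> maze.sense(dir: south)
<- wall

-> stack.pop()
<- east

-> maze.move(dir: west)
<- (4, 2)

-> maze.sense(dir: south)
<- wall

-> stack.pop()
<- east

-> maze.move(dir: west)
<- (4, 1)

-> maze.sense(dir: west)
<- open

-> stack.push(x: west)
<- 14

-> maze.move(dir: west)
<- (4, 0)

-> maze.sense(dir: south)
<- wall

-> stack.pop()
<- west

-> maze.move(dir: east)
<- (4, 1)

-> maze.sense(dir: south)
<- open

-> stack.push(x: south)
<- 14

-> maze.move(dir: south)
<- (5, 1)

-> maze.sense(dir: south)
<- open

-> stack.push(x: south)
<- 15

-> maze.move(dir: south)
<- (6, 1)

-> maze.sense(dir: east)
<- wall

-> maze.sense(dir: west)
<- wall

-> maze.sense(dir: south)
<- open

-> stack.push(x: south)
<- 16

-> maze.move(dir: south)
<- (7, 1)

-> maze.sense(dir: east)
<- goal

-> maze.move(dir: east)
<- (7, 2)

Answer: (7, 2)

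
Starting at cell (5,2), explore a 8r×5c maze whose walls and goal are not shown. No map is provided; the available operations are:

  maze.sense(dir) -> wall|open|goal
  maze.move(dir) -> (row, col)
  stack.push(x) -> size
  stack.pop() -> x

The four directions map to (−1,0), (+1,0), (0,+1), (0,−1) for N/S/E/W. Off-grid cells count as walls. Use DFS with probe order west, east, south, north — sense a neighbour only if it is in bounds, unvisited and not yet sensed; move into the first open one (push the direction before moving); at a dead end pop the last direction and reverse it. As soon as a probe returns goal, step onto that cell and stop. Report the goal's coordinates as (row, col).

[in] maze.sense dir: west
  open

[in] stack.push x: west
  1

[in] maze.move dir: west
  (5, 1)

[in] maze.sense dir: west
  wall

[in] maze.sense dir: south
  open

[in] stack.push x: south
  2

[in] maze.move dir: south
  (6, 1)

[in] maze.sense dir: west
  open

[in] stack.push x: west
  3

[in] maze.move dir: west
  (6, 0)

[in] maze.sense dir: south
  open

[in] stack.push x: south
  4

[in] maze.move dir: south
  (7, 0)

[in] maze.sense dir: east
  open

[in] stack.push x: east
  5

[in] maze.move dir: east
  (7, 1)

[in] maze.sense dir: east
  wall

[in] stack.pop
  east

[in] maze.move dir: west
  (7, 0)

[in] stack.pop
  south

[in] maze.move dir: north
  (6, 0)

[in] stack.pop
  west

[in] maze.move dir: east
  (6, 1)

[in] maze.sense dir: east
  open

[in] stack.push x: east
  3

[in] maze.move dir: east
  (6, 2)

[in] maze.sense dir: east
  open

[in] stack.push x: east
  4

[in] maze.move dir: east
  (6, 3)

[in] maze.sense dir: east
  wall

[in] maze.sense dir: south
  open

[in] stack.push x: south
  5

[in] maze.move dir: south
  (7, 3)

[in] maze.sense dir: east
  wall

[in] stack.pop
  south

[in] maze.move dir: north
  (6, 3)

[in] maze.sense dir: north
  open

[in] stack.push x: north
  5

[in] maze.move dir: north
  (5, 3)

[in] maze.sense dir: east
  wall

[in] maze.sense dir: north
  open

[in] stack.push x: north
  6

[in] maze.move dir: north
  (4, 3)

[in] maze.sense dir: west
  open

[in] stack.push x: west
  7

[in] maze.move dir: west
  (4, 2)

[in] maze.sense dir: west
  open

[in] stack.push x: west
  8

[in] maze.move dir: west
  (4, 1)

[in] maze.sense dir: west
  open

[in] stack.push x: west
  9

[in] maze.move dir: west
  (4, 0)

[in] maze.sense dir: north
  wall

[in] stack.pop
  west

[in] maze.move dir: east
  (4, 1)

[in] maze.sense dir: north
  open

[in] stack.push x: north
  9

[in] maze.move dir: north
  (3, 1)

[in] maze.sense dir: east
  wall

[in] maze.sense dir: north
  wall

[in] stack.pop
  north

[in] maze.move dir: south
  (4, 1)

[in] stack.pop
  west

[in] maze.move dir: east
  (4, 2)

[in] stack.pop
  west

[in] maze.move dir: east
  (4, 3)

[in] maze.sense dir: east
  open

[in] stack.push x: east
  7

[in] maze.move dir: east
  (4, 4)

[in] maze.sense dir: north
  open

[in] stack.push x: north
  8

[in] maze.move dir: north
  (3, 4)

[in] maze.sense dir: west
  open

[in] stack.push x: west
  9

[in] maze.move dir: west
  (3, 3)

[in] maze.sense dir: north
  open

[in] stack.push x: north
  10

[in] maze.move dir: north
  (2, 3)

[in] maze.sense dir: west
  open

[in] stack.push x: west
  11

[in] maze.move dir: west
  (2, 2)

[in] maze.sense dir: north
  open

[in] stack.push x: north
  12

[in] maze.move dir: north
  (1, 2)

[in] maze.sense dir: west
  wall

[in] maze.sense dir: east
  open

[in] stack.push x: east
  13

[in] maze.move dir: east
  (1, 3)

[in] maze.sense dir: east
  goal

[in] maze.move dir: east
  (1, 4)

Answer: (1, 4)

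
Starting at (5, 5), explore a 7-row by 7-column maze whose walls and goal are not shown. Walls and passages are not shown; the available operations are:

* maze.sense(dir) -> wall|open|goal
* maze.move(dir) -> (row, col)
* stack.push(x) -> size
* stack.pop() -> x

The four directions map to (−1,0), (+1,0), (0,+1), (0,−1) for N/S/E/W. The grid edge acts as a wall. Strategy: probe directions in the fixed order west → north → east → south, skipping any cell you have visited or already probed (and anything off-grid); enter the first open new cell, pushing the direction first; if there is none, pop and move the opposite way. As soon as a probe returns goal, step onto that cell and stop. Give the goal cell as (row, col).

-> maze.sense(dir: west)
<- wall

-> maze.sense(dir: north)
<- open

-> stack.push(x: north)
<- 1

-> maze.move(dir: north)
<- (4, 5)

-> maze.sense(dir: west)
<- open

-> stack.push(x: west)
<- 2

-> maze.move(dir: west)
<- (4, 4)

-> maze.sense(dir: west)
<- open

-> stack.push(x: west)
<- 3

-> maze.move(dir: west)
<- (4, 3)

-> maze.sense(dir: west)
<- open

-> stack.push(x: west)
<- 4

-> maze.move(dir: west)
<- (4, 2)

-> maze.sense(dir: west)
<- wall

-> maze.sense(dir: north)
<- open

-> stack.push(x: north)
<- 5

-> maze.move(dir: north)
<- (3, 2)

-> maze.sense(dir: west)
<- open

-> stack.push(x: west)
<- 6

-> maze.move(dir: west)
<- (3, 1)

-> maze.sense(dir: west)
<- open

-> stack.push(x: west)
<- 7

-> maze.move(dir: west)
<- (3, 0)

-> maze.sense(dir: north)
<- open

-> stack.push(x: north)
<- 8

-> maze.move(dir: north)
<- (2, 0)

-> maze.sense(dir: north)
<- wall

-> maze.sense(dir: east)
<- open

-> stack.push(x: east)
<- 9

-> maze.move(dir: east)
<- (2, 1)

-> maze.sense(dir: north)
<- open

-> stack.push(x: north)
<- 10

-> maze.move(dir: north)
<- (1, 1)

-> maze.sense(dir: north)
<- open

-> stack.push(x: north)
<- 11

-> maze.move(dir: north)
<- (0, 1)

-> maze.sense(dir: west)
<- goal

-> maze.move(dir: west)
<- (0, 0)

Answer: (0, 0)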